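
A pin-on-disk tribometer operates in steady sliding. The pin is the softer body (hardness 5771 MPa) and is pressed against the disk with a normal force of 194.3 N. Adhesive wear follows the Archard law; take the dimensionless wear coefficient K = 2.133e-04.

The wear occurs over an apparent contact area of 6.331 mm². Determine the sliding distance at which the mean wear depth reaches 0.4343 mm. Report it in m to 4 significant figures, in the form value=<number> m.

value=382.9 m

The intermediates are displayed rounded, and the algebra runs at full precision — one last rounding to four significant digits.
Convert: Hardness H = 5771 MPa = 5.771e+09 Pa.
Convert: Contact area A = 6.331 mm² = 6.331e-06 m².
Convert: Depth limit h_lim = 0.4343 mm = 4.343e-04 m.
In SI base units: W = 194.3 N, H = 5.771e+09 Pa, K = 2.133e-04.
Wearable volume V_lim = h_lim·A = 4.343e-04 · 6.331e-06 = 2.750e-09 m³.
Sliding life L = V_lim·H/(K·W) = 2.750e-09 · 5.771e+09 / (2.133e-04 · 194.3) = 382.9 m.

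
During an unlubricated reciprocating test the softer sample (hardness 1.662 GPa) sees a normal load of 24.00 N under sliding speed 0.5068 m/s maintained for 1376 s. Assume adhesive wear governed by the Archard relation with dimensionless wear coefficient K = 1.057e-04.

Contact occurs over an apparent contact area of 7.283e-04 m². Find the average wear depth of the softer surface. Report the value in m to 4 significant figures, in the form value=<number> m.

Printed values are rounded — the computation maintains full precision, and one last rounding, at four significant figures.
Distance L = v·t = 0.5068 m/s × 1376 s = 697.4 m.
Hardness H = 1.662 GPa = 1.662e+09 Pa.
SI base units throughout: W = 24.00 N, H = 1.662e+09 Pa, K = 1.057e-04.
Archard volume V = K·W·L/H = 1.057e-04 · 24.00 · 697.4 / 1.662e+09 = 1.064e-09 m³.
Depth of wear h = V/A = 1.064e-09 / 7.283e-04 = 1.462e-06 m.

value=1.462e-06 m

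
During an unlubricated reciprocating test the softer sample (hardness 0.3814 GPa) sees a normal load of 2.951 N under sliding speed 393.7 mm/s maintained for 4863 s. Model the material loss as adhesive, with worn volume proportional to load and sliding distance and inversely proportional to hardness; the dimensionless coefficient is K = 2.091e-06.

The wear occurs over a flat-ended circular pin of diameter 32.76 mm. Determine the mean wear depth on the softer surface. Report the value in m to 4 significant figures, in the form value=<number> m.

value=3.675e-08 m

The algebra holds exact precision; the intermediates are displayed rounded, and rounded once at the end, at 4 significant digits.
Sliding speed v = 393.7 mm/s = 0.3937 m/s. Distance covered L = v·t = 0.3937 m/s × 4863 s = 1915 m.
Hardness H = 0.3814 GPa = 3.814e+08 Pa.
Pin diameter d = 32.76 mm = 0.03276 m. Contact area A = π·d²/4 = π·(0.03276 m)²/4 = 8.429e-04 m².
SI base units throughout: W = 2.951 N, H = 3.814e+08 Pa, K = 2.091e-06.
The Archard volume V = K·W·L/H = 2.091e-06 · 2.951 · 1915 / 3.814e+08 = 3.098e-11 m³.
Mean depth h = V/A = 3.098e-11 / 8.429e-04 = 3.675e-08 m.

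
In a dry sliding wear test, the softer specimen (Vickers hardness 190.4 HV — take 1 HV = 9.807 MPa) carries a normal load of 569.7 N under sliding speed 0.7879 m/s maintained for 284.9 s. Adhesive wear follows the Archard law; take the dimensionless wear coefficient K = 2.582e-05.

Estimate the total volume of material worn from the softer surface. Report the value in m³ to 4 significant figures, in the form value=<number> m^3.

value=1.768e-09 m^3

Intermediate values are printed rounded; all arithmetic carries full float precision; rounded once at the end, at 4 significant digits.
Sliding distance L = v·t = 0.7879 m/s × 284.9 s = 224.5 m.
Hardness H = 190.4 HV × 9.807 MPa/HV = 1867 MPa = 1.867e+09 Pa.
Expressed in SI base units: W = 569.7 N, H = 1.867e+09 Pa, K = 2.582e-05.
The Archard volume V = K·W·L/H = 2.582e-05 · 569.7 · 224.5 / 1.867e+09 = 1.768e-09 m³.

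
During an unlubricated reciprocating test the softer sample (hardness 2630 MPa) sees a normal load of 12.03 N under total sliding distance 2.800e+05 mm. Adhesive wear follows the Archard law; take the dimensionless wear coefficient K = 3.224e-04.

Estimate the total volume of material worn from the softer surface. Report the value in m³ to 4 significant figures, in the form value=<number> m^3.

value=4.129e-10 m^3

The computation carries full precision, and the intermediates appear rounded; a single final rounding, at four significant digits.
Convert: The distance L = 2.800e+05 mm = 280.0 m.
Convert: Hardness H = 2630 MPa = 2.630e+09 Pa.
Restated in SI base units: W = 12.03 N, H = 2.630e+09 Pa, K = 3.224e-04.
Volume removed: V = K·W·L/H = 3.224e-04 · 12.03 · 280.0 / 2.630e+09 = 4.129e-10 m³.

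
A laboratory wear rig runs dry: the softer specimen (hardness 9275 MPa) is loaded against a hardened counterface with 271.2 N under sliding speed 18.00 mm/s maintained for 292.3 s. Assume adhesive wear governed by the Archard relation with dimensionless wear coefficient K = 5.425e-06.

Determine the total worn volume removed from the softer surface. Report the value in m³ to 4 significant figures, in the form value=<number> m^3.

value=8.346e-13 m^3

Every step runs at full precision, and intermediate values are displayed rounded — rounded just once: four significant digits.
Sliding speed v = 18.00 mm/s = 0.01800 m/s. Sliding distance L = v·t = 0.01800 m/s × 292.3 s = 5.261 m.
Hardness H = 9275 MPa = 9.275e+09 Pa.
Working in SI base units: W = 271.2 N, H = 9.275e+09 Pa, K = 5.425e-06.
Archard volume V = K·W·L/H = 5.425e-06 · 271.2 · 5.261 / 9.275e+09 = 8.346e-13 m³.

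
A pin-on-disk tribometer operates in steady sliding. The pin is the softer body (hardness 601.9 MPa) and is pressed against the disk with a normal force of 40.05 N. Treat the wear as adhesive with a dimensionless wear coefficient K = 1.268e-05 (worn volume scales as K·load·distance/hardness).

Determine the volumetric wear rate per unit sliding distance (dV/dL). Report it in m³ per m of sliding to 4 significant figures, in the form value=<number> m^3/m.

The algebra holds full float precision — the intermediates are shown rounded, and a lone final rounding to four significant figures.
Hardness H = 601.9 MPa = 6.019e+08 Pa.
Expressed in SI base units: W = 40.05 N, H = 6.019e+08 Pa, K = 1.268e-05.
Sliding wear rate dV/dL = K·W/H, per unit distance: 1.268e-05 · 40.05 / 6.019e+08 = 8.437e-13 m³/m.

value=8.437e-13 m^3/m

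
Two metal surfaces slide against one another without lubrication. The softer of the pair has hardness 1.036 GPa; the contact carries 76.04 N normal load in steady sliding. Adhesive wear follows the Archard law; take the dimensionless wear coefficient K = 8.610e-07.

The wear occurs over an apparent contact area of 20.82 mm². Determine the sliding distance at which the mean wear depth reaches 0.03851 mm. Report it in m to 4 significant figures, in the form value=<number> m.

The intermediates appear rounded — every step holds full precision; a lone final rounding, at 4 significant digits.
Convert: Hardness H = 1.036 GPa = 1.036e+09 Pa.
Convert: Contact area A = 20.82 mm² = 2.082e-05 m².
Convert: Depth limit h_lim = 0.03851 mm = 3.851e-05 m.
SI base units throughout: W = 76.04 N, H = 1.036e+09 Pa, K = 8.610e-07.
At the depth limit, V_lim = h_lim·A = 3.851e-05 · 2.082e-05 = 8.018e-10 m³.
Thus life L = V_lim·H/(K·W) = 8.018e-10 · 1.036e+09 / (8.610e-07 · 76.04) = 1.269e+04 m.

value=1.269e+04 m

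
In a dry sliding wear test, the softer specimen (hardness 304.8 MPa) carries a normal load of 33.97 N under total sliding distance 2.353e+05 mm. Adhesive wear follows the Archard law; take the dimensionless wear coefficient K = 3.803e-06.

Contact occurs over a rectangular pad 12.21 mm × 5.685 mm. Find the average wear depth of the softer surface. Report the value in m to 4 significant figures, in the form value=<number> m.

Each operation keeps full precision; quoted intermediates are rounded, and rounded just once to 4 significant digits.
Convert: The distance L = 2.353e+05 mm = 235.3 m.
Convert: Hardness H = 304.8 MPa = 3.048e+08 Pa.
Convert: Pad sides 12.21 mm × 5.685 mm = 0.01221 m × 0.005685 m. Contact area A = 0.01221 m × 0.005685 m = 6.941e-05 m².
In SI base units: W = 33.97 N, H = 3.048e+08 Pa, K = 3.803e-06.
Worn volume V = K·W·L/H = 3.803e-06 · 33.97 · 235.3 / 3.048e+08 = 9.973e-11 m³.
Depth h = V/A = 9.973e-11 / 6.941e-05 = 1.437e-06 m.

value=1.437e-06 m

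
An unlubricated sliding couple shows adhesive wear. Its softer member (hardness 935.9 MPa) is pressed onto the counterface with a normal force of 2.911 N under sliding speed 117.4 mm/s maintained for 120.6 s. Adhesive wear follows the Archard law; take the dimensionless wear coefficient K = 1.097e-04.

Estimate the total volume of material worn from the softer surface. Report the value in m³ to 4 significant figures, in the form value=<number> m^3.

value=4.831e-12 m^3

The intermediates are displayed rounded — each operation runs at exact precision; one last rounding, at 4 significant figures.
Convert: Sliding speed v = 117.4 mm/s = 0.1174 m/s. Distance covered L = v·t = 0.1174 m/s × 120.6 s = 14.16 m.
Convert: Hardness H = 935.9 MPa = 9.359e+08 Pa.
As SI base values: W = 2.911 N, H = 9.359e+08 Pa, K = 1.097e-04.
Archard relation: V = K·W·L/H = 1.097e-04 · 2.911 · 14.16 / 9.359e+08 = 4.831e-12 m³.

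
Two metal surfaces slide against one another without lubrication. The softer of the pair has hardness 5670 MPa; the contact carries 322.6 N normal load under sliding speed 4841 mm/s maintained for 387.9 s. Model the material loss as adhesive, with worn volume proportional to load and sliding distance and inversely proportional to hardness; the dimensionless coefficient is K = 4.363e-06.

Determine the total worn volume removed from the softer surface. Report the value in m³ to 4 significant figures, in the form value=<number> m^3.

Shown intermediates are rounded — all working math holds full float precision, and one last rounding, at four significant figures.
Convert: Sliding speed v = 4841 mm/s = 4.841 m/s. Path length L = v·t = 4.841 m/s × 387.9 s = 1878 m.
Convert: Hardness H = 5670 MPa = 5.670e+09 Pa.
SI base units throughout: W = 322.6 N, H = 5.670e+09 Pa, K = 4.363e-06.
Volume removed: V = K·W·L/H = 4.363e-06 · 322.6 · 1878 / 5.670e+09 = 4.661e-10 m³.

value=4.661e-10 m^3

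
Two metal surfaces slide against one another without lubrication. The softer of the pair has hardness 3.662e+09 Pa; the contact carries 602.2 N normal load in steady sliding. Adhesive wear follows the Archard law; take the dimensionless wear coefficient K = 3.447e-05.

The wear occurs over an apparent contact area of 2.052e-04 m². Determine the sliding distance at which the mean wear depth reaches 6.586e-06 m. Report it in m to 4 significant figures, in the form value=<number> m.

value=238.4 m

The algebra runs at exact precision; the intermediates are shown rounded — one last rounding to four significant figures.
Restated in SI base units: W = 602.2 N, H = 3.662e+09 Pa, K = 3.447e-05.
Limit volume V_lim = h_lim·A = 6.586e-06 · 2.052e-04 = 1.351e-09 m³.
Thus life L = V_lim·H/(K·W) = 1.351e-09 · 3.662e+09 / (3.447e-05 · 602.2) = 238.4 m.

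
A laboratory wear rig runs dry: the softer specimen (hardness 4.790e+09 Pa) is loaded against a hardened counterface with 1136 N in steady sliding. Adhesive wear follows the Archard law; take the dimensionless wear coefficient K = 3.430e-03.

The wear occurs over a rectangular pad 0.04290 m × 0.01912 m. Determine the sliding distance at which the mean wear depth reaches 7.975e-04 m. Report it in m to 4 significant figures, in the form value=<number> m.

value=804.2 m

All arithmetic maintains full precision, and intermediates are shown rounded; rounded just once, at 4 significant figures.
Convert: Contact area A = 0.04290 m × 0.01912 m = 8.202e-04 m².
Working in SI base units: W = 1136 N, H = 4.790e+09 Pa, K = 3.430e-03.
Limit volume V_lim = h_lim·A = 7.975e-04 · 8.202e-04 = 6.541e-07 m³.
Inverting, life L = V_lim·H/(K·W) = 6.541e-07 · 4.790e+09 / (3.430e-03 · 1136) = 804.2 m.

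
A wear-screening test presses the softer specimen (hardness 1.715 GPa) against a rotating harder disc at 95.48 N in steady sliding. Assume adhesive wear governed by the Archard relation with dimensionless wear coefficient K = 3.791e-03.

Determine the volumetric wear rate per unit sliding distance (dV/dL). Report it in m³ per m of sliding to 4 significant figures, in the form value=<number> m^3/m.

value=2.111e-10 m^3/m

The intermediates are shown rounded, and all arithmetic keeps exact precision; rounded once at the end, at 4 significant digits.
Convert: Hardness H = 1.715 GPa = 1.715e+09 Pa.
Restated in SI base units: W = 95.48 N, H = 1.715e+09 Pa, K = 3.791e-03.
Wear rate dV/dL = K·W/H, per unit distance: 3.791e-03 · 95.48 / 1.715e+09 = 2.111e-10 m³/m.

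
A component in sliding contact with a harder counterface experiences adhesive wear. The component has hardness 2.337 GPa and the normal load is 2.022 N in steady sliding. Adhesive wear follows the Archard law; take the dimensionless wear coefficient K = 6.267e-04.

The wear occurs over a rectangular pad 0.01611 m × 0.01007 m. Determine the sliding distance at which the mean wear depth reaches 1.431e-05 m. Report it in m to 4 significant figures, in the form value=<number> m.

Each operation maintains full precision; shown intermediates are rounded. Rounded just once to four significant digits.
Convert: Hardness H = 2.337 GPa = 2.337e+09 Pa.
Convert: Contact area A = 0.01611 m × 0.01007 m = 1.622e-04 m².
Collected in SI base units: W = 2.022 N, H = 2.337e+09 Pa, K = 6.267e-04.
Volume at the limit: V_lim = h_lim·A = 1.431e-05 · 1.622e-04 = 2.321e-09 m³.
So the life L = V_lim·H/(K·W) = 2.321e-09 · 2.337e+09 / (6.267e-04 · 2.022) = 4281 m.

value=4281 m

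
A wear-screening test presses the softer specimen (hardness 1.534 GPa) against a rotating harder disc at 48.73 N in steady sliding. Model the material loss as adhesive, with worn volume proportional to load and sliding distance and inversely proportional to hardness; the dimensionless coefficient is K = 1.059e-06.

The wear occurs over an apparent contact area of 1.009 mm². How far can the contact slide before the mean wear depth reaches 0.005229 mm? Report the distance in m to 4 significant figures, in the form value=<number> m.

value=156.8 m

Intermediate values are displayed rounded, and each operation carries full float precision — one last rounding: 4 significant figures.
Convert: Hardness H = 1.534 GPa = 1.534e+09 Pa.
Convert: Contact area A = 1.009 mm² = 1.009e-06 m².
Convert: Depth limit h_lim = 0.005229 mm = 5.229e-06 m.
In SI base units: W = 48.73 N, H = 1.534e+09 Pa, K = 1.059e-06.
Limit volume V_lim = h_lim·A = 5.229e-06 · 1.009e-06 = 5.276e-12 m³.
Life L = V_lim·H/(K·W) = 5.276e-12 · 1.534e+09 / (1.059e-06 · 48.73) = 156.8 m.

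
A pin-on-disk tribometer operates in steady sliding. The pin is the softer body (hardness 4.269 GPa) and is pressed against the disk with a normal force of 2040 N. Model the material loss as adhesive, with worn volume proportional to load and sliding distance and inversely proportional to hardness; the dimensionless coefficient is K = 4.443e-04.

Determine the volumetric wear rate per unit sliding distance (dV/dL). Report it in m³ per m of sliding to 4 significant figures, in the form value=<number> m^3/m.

Displayed values are rounded; the computation maintains full float precision — rounded just once, at four significant figures.
Hardness H = 4.269 GPa = 4.269e+09 Pa.
Collected in SI base units: W = 2040 N, H = 4.269e+09 Pa, K = 4.443e-04.
Volumetric rate dV/dL = K·W/H (no L dependence): 4.443e-04 · 2040 / 4.269e+09 = 2.123e-10 m³/m.

value=2.123e-10 m^3/m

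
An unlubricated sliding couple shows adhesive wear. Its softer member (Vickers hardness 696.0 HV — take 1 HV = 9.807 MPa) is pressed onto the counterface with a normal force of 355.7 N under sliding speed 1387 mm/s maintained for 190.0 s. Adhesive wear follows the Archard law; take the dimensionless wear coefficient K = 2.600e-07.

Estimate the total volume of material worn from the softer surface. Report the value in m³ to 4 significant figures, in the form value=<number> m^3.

The algebra holds full precision. Intermediate values are shown rounded — a lone final rounding, at 4 significant digits.
Sliding speed v = 1387 mm/s = 1.387 m/s. Distance covered L = v·t = 1.387 m/s × 190.0 s = 263.5 m.
Hardness H = 696.0 HV × 9.807 MPa/HV = 6826 MPa = 6.826e+09 Pa.
In SI base units, W = 355.7 N, H = 6.826e+09 Pa, K = 2.600e-07.
Wear volume V = K·W·L/H = 2.600e-07 · 355.7 · 263.5 / 6.826e+09 = 3.571e-12 m³.

value=3.571e-12 m^3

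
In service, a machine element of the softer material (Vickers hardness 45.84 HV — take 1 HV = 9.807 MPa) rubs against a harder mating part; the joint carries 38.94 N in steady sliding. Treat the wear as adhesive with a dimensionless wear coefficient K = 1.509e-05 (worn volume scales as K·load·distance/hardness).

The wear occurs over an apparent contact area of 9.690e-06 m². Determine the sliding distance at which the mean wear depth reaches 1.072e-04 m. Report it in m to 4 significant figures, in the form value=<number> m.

value=794.7 m

Intermediates are displayed rounded, and every step runs at full precision; a single final rounding: four significant digits.
Hardness H = 45.84 HV × 9.807 MPa/HV = 449.6 MPa = 4.496e+08 Pa.
Working in SI base units: W = 38.94 N, H = 4.496e+08 Pa, K = 1.509e-05.
Allowed volume V_lim = h_lim·A = 1.072e-04 · 9.690e-06 = 1.039e-09 m³.
Life L = V_lim·H/(K·W) = 1.039e-09 · 4.496e+08 / (1.509e-05 · 38.94) = 794.7 m.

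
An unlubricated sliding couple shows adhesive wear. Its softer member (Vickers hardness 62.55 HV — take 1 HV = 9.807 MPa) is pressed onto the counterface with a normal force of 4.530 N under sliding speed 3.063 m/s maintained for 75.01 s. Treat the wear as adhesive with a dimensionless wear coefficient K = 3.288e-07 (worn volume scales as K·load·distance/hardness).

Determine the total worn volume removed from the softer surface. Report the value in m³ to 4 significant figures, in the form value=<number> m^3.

The computation holds exact precision; intermediates are shown rounded. Rounded once at the end, at four significant digits.
Distance covered L = v·t = 3.063 m/s × 75.01 s = 229.8 m.
Hardness H = 62.55 HV × 9.807 MPa/HV = 613.4 MPa = 6.134e+08 Pa.
Working in SI base units: W = 4.530 N, H = 6.134e+08 Pa, K = 3.288e-07.
Archard volume V = K·W·L/H = 3.288e-07 · 4.530 · 229.8 / 6.134e+08 = 5.579e-13 m³.

value=5.579e-13 m^3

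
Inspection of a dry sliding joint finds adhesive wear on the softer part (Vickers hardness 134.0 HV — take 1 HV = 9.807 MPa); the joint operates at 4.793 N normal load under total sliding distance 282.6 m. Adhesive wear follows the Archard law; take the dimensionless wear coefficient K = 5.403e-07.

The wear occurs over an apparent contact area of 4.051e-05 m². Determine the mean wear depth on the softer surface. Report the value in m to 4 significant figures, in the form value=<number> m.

value=1.375e-08 m

Quoted intermediates are rounded, and all arithmetic maintains full precision — one last rounding: four significant figures.
Convert: Hardness H = 134.0 HV × 9.807 MPa/HV = 1314 MPa = 1.314e+09 Pa.
Expressed in SI base units: W = 4.793 N, H = 1.314e+09 Pa, K = 5.403e-07.
Apply Archard: V = K·W·L/H = 5.403e-07 · 4.793 · 282.6 / 1.314e+09 = 5.569e-13 m³.
Average depth h = V/A = 5.569e-13 / 4.051e-05 = 1.375e-08 m.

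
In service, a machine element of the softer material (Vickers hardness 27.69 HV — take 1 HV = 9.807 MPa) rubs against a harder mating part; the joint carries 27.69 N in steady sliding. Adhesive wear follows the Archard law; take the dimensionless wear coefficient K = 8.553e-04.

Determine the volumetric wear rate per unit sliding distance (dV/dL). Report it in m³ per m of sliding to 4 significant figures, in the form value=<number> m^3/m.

value=8.721e-11 m^3/m

The intermediates are displayed rounded; all arithmetic runs at full float precision; rounded once at the end to 4 significant figures.
Convert: Hardness H = 27.69 HV × 9.807 MPa/HV = 271.6 MPa = 2.716e+08 Pa.
In SI base units: W = 27.69 N, H = 2.716e+08 Pa, K = 8.553e-04.
Rate of wear dV/dL = K·W/H: 8.553e-04 · 27.69 / 2.716e+08 = 8.721e-11 m³/m.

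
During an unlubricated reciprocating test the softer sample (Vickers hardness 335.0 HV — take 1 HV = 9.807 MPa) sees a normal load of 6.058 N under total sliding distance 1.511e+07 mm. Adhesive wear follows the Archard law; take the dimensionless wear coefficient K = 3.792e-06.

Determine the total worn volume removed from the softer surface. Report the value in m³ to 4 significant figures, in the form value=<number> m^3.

value=1.057e-10 m^3

The computation keeps full float precision, and intermediates are shown rounded, and rounded just once: 4 significant figures.
Convert: Total distance L = 1.511e+07 mm = 1.511e+04 m.
Convert: Hardness H = 335.0 HV × 9.807 MPa/HV = 3285 MPa = 3.285e+09 Pa.
As SI base values: W = 6.058 N, H = 3.285e+09 Pa, K = 3.792e-06.
Apply Archard: V = K·W·L/H = 3.792e-06 · 6.058 · 1.511e+04 / 3.285e+09 = 1.057e-10 m³.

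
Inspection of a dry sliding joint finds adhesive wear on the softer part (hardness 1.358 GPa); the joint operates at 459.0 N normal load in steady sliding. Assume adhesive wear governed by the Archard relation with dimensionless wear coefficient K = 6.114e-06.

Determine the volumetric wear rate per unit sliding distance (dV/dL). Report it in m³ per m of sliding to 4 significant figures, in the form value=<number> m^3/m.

The intermediates are shown rounded, and every step runs at exact precision — rounded just once: 4 significant figures.
Hardness H = 1.358 GPa = 1.358e+09 Pa.
Collected in SI base units: W = 459.0 N, H = 1.358e+09 Pa, K = 6.114e-06.
Sliding wear rate dV/dL = K·W/H (no L dependence): 6.114e-06 · 459.0 / 1.358e+09 = 2.067e-12 m³/m.

value=2.067e-12 m^3/m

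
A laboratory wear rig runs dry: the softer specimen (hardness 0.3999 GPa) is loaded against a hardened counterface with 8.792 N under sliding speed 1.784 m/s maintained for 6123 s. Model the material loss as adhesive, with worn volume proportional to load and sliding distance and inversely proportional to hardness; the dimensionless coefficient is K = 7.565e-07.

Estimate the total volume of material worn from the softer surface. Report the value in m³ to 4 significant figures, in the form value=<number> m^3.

The algebra runs at exact precision. Shown intermediates are rounded, and a single final rounding, at four significant digits.
Total distance L = v·t = 1.784 m/s × 6123 s = 1.092e+04 m.
Hardness H = 0.3999 GPa = 3.999e+08 Pa.
In SI base units, W = 8.792 N, H = 3.999e+08 Pa, K = 7.565e-07.
Volume removed: V = K·W·L/H = 7.565e-07 · 8.792 · 1.092e+04 / 3.999e+08 = 1.817e-10 m³.

value=1.817e-10 m^3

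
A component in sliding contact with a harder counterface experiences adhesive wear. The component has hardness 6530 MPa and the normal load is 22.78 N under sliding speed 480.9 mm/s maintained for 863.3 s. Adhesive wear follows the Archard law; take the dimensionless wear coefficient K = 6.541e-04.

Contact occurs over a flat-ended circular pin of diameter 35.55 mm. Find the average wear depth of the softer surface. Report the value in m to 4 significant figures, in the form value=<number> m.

Quoted intermediates are rounded. The algebra carries full precision — rounded once at the end: 4 significant figures.
Sliding speed v = 480.9 mm/s = 0.4809 m/s. The distance L = v·t = 0.4809 m/s × 863.3 s = 415.2 m.
Hardness H = 6530 MPa = 6.530e+09 Pa.
Pin diameter d = 35.55 mm = 0.03555 m. Contact area A = π·d²/4 = π·(0.03555 m)²/4 = 9.926e-04 m².
SI base units throughout: W = 22.78 N, H = 6.530e+09 Pa, K = 6.541e-04.
By Archard's law, V = K·W·L/H = 6.541e-04 · 22.78 · 415.2 / 6.530e+09 = 9.473e-10 m³.
Mean wear depth h = V/A = 9.473e-10 / 9.926e-04 = 9.544e-07 m.

value=9.544e-07 m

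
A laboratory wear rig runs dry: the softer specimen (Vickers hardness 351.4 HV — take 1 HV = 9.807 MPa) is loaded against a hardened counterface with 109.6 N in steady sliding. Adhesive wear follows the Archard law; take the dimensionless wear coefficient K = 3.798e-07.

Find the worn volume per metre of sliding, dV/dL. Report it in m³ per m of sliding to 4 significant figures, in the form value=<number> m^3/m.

value=1.208e-14 m^3/m

Shown intermediates are rounded. The computation maintains exact precision, and a lone final rounding: 4 significant figures.
Convert: Hardness H = 351.4 HV × 9.807 MPa/HV = 3446 MPa = 3.446e+09 Pa.
In SI base units, W = 109.6 N, H = 3.446e+09 Pa, K = 3.798e-07.
Volumetric rate dV/dL = K·W/H (no L dependence): 3.798e-07 · 109.6 / 3.446e+09 = 1.208e-14 m³/m.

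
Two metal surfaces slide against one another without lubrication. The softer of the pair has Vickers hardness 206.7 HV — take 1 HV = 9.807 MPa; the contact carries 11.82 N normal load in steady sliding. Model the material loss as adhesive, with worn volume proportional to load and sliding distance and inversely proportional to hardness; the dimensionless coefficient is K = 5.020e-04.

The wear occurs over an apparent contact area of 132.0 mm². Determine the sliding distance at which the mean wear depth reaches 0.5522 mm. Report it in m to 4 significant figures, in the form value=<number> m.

value=2.490e+04 m

Intermediate values appear rounded; every step runs at exact precision — rounded once at the end, at four significant figures.
Hardness H = 206.7 HV × 9.807 MPa/HV = 2027 MPa = 2.027e+09 Pa.
Contact area A = 132.0 mm² = 1.320e-04 m².
Depth limit h_lim = 0.5522 mm = 5.522e-04 m.
SI base units throughout: W = 11.82 N, H = 2.027e+09 Pa, K = 5.020e-04.
At the depth limit, V_lim = h_lim·A = 5.522e-04 · 1.320e-04 = 7.289e-08 m³.
Life L = V_lim·H/(K·W) = 7.289e-08 · 2.027e+09 / (5.020e-04 · 11.82) = 2.490e+04 m.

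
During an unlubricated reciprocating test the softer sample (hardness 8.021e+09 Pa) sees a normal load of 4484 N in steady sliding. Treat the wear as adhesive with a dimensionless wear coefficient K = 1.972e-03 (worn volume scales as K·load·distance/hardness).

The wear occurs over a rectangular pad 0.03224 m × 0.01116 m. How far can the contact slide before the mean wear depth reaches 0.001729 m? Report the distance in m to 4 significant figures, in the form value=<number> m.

Each operation maintains full precision, and printed values are rounded. Rounded just once, at 4 significant digits.
Contact area A = 0.03224 m × 0.01116 m = 3.598e-04 m².
Restated in SI base units: W = 4484 N, H = 8.021e+09 Pa, K = 1.972e-03.
Permissible volume V_lim = h_lim·A = 0.001729 · 3.598e-04 = 6.221e-07 m³.
So the life L = V_lim·H/(K·W) = 6.221e-07 · 8.021e+09 / (1.972e-03 · 4484) = 564.3 m.

value=564.3 m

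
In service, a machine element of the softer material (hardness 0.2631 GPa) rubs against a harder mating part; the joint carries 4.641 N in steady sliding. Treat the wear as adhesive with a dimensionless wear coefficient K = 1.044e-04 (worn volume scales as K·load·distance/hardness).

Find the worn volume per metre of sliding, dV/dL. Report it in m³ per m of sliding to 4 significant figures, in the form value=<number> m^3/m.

Intermediates are displayed rounded. All working math holds full float precision; rounded once at the end: four significant figures.
Hardness H = 0.2631 GPa = 2.631e+08 Pa.
In SI base units: W = 4.641 N, H = 2.631e+08 Pa, K = 1.044e-04.
Rate of wear dV/dL = K·W/H, per unit distance: 1.044e-04 · 4.641 / 2.631e+08 = 1.842e-12 m³/m.

value=1.842e-12 m^3/m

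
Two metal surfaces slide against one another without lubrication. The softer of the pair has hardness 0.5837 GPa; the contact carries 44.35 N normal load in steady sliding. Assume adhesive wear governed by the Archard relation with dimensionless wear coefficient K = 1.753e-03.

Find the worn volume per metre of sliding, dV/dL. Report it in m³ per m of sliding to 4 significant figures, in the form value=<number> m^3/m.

Intermediates appear rounded. Each operation keeps full float precision. Rounded once at the end to 4 significant digits.
Convert: Hardness H = 0.5837 GPa = 5.837e+08 Pa.
In SI base units: W = 44.35 N, H = 5.837e+08 Pa, K = 1.753e-03.
Wear rate dV/dL = K·W/H (independent of L): 1.753e-03 · 44.35 / 5.837e+08 = 1.332e-10 m³/m.

value=1.332e-10 m^3/m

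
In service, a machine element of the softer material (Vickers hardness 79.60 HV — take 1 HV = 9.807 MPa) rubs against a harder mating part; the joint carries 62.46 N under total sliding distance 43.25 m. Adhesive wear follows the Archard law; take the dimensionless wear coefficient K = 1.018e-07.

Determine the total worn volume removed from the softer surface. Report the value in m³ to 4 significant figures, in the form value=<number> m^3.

value=3.523e-13 m^3

The algebra holds full float precision, and intermediate values are displayed rounded — a single final rounding to 4 significant figures.
Convert: Hardness H = 79.60 HV × 9.807 MPa/HV = 780.6 MPa = 7.806e+08 Pa.
In SI base units, W = 62.46 N, H = 7.806e+08 Pa, K = 1.018e-07.
Volume removed: V = K·W·L/H = 1.018e-07 · 62.46 · 43.25 / 7.806e+08 = 3.523e-13 m³.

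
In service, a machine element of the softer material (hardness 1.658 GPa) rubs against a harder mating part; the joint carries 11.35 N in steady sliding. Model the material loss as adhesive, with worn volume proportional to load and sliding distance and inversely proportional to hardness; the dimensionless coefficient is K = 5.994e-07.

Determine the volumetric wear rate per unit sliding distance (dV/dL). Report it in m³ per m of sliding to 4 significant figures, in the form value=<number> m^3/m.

value=4.103e-15 m^3/m

Intermediate values are displayed rounded — every step maintains full float precision; rounded once at the end to four significant digits.
Convert: Hardness H = 1.658 GPa = 1.658e+09 Pa.
Collected in SI base units: W = 11.35 N, H = 1.658e+09 Pa, K = 5.994e-07.
Volumetric rate dV/dL = K·W/H (independent of L): 5.994e-07 · 11.35 / 1.658e+09 = 4.103e-15 m³/m.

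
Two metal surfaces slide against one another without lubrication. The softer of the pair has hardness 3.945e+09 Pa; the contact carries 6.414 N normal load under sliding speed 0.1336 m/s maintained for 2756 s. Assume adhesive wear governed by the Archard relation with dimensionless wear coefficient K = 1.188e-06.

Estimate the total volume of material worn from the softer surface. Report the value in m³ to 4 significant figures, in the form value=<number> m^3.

value=7.112e-13 m^3

Printed values are rounded, and every step carries exact precision. Rounded once at the end to 4 significant digits.
Convert: Distance L = v·t = 0.1336 m/s × 2756 s = 368.2 m.
As SI base values: W = 6.414 N, H = 3.945e+09 Pa, K = 1.188e-06.
Worn volume V = K·W·L/H = 1.188e-06 · 6.414 · 368.2 / 3.945e+09 = 7.112e-13 m³.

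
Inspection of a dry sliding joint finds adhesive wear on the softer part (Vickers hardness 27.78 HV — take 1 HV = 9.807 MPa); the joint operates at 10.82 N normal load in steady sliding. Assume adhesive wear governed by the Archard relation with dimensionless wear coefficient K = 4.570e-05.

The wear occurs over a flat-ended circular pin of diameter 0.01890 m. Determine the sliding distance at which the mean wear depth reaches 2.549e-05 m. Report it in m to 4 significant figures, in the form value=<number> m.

The algebra keeps exact precision, and printed values are rounded. Rounded once at the end to 4 significant figures.
Hardness H = 27.78 HV × 9.807 MPa/HV = 272.4 MPa = 2.724e+08 Pa.
Contact area A = π·d²/4 = π·(0.01890 m)²/4 = 2.806e-04 m².
Collected in SI base units: W = 10.82 N, H = 2.724e+08 Pa, K = 4.570e-05.
Limit volume V_lim = h_lim·A = 2.549e-05 · 2.806e-04 = 7.151e-09 m³.
Sliding life L = V_lim·H/(K·W) = 7.151e-09 · 2.724e+08 / (4.570e-05 · 10.82) = 3940 m.

value=3940 m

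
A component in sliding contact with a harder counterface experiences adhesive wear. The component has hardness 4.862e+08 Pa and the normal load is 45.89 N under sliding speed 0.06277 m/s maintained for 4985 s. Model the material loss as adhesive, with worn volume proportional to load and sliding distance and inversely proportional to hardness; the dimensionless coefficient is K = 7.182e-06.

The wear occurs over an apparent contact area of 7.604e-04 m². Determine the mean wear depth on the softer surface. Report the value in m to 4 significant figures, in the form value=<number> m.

value=2.789e-07 m

All working math holds full float precision; intermediates are printed rounded; a single final rounding, at 4 significant digits.
Convert: Distance L = v·t = 0.06277 m/s × 4985 s = 312.9 m.
Restated in SI base units: W = 45.89 N, H = 4.862e+08 Pa, K = 7.182e-06.
Volume removed: V = K·W·L/H = 7.182e-06 · 45.89 · 312.9 / 4.862e+08 = 2.121e-10 m³.
Depth of wear h = V/A = 2.121e-10 / 7.604e-04 = 2.789e-07 m.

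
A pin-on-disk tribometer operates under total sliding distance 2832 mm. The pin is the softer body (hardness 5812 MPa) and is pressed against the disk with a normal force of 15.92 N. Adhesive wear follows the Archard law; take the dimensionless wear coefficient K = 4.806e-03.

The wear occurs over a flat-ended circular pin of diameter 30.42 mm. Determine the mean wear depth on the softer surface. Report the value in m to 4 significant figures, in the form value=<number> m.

Intermediates appear rounded, and the algebra carries full precision — one last rounding: four significant digits.
Distance covered L = 2832 mm = 2.832 m.
Hardness H = 5812 MPa = 5.812e+09 Pa.
Pin diameter d = 30.42 mm = 0.03042 m. Contact area A = π·d²/4 = π·(0.03042 m)²/4 = 7.268e-04 m².
Expressed in SI base units: W = 15.92 N, H = 5.812e+09 Pa, K = 4.806e-03.
Worn volume V = K·W·L/H = 4.806e-03 · 15.92 · 2.832 / 5.812e+09 = 3.728e-11 m³.
Mean depth h = V/A = 3.728e-11 / 7.268e-04 = 5.130e-08 m.

value=5.130e-08 m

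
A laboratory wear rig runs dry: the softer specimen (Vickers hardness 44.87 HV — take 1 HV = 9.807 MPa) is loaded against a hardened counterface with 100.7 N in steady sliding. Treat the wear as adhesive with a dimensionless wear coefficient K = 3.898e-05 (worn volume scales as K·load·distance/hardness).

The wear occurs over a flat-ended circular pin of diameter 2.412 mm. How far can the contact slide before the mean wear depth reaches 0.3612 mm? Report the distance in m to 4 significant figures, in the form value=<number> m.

Every step carries full float precision, and intermediate values are printed rounded — a lone final rounding: four significant figures.
Hardness H = 44.87 HV × 9.807 MPa/HV = 440.0 MPa = 4.400e+08 Pa.
Pin diameter d = 2.412 mm = 0.002412 m. Contact area A = π·d²/4 = π·(0.002412 m)²/4 = 4.569e-06 m².
Depth limit h_lim = 0.3612 mm = 3.612e-04 m.
Working in SI base units: W = 100.7 N, H = 4.400e+08 Pa, K = 3.898e-05.
At the depth limit, V_lim = h_lim·A = 3.612e-04 · 4.569e-06 = 1.650e-09 m³.
Sliding life L = V_lim·H/(K·W) = 1.650e-09 · 4.400e+08 / (3.898e-05 · 100.7) = 185.0 m.

value=185.0 m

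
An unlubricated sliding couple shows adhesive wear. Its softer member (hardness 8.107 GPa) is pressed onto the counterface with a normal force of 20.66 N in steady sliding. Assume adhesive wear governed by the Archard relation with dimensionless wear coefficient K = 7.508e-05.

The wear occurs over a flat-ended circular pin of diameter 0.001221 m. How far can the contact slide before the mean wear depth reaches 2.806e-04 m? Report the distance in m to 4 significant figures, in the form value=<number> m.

Intermediate values are shown rounded; the algebra carries full float precision. Rounded just once: 4 significant digits.
Hardness H = 8.107 GPa = 8.107e+09 Pa.
Contact area A = π·d²/4 = π·(0.001221 m)²/4 = 1.171e-06 m².
In SI base units, W = 20.66 N, H = 8.107e+09 Pa, K = 7.508e-05.
Volume at the limit: V_lim = h_lim·A = 2.806e-04 · 1.171e-06 = 3.286e-10 m³.
Life L = V_lim·H/(K·W) = 3.286e-10 · 8.107e+09 / (7.508e-05 · 20.66) = 1717 m.

value=1717 m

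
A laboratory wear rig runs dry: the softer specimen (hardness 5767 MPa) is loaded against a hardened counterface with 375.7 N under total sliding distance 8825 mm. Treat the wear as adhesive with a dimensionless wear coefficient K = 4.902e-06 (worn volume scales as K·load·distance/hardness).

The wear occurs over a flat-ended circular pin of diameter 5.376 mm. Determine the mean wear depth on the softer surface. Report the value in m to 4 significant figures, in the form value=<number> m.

value=1.242e-07 m

The algebra runs at full float precision. The intermediates are displayed rounded — rounded once at the end, at 4 significant figures.
The distance L = 8825 mm = 8.825 m.
Hardness H = 5767 MPa = 5.767e+09 Pa.
Pin diameter d = 5.376 mm = 0.005376 m. Contact area A = π·d²/4 = π·(0.005376 m)²/4 = 2.270e-05 m².
In SI base units, W = 375.7 N, H = 5.767e+09 Pa, K = 4.902e-06.
Apply Archard: V = K·W·L/H = 4.902e-06 · 375.7 · 8.825 / 5.767e+09 = 2.818e-12 m³.
Average depth h = V/A = 2.818e-12 / 2.270e-05 = 1.242e-07 m.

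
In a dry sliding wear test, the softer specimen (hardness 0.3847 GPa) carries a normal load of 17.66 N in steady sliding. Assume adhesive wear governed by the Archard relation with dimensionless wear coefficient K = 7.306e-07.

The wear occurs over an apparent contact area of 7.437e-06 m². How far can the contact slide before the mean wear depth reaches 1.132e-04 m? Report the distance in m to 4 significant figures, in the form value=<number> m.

All arithmetic keeps full float precision. Printed values are rounded; rounded just once, at four significant digits.
Convert: Hardness H = 0.3847 GPa = 3.847e+08 Pa.
Collected in SI base units: W = 17.66 N, H = 3.847e+08 Pa, K = 7.306e-07.
Allowed volume V_lim = h_lim·A = 1.132e-04 · 7.437e-06 = 8.419e-10 m³.
Thus life L = V_lim·H/(K·W) = 8.419e-10 · 3.847e+08 / (7.306e-07 · 17.66) = 2.510e+04 m.

value=2.510e+04 m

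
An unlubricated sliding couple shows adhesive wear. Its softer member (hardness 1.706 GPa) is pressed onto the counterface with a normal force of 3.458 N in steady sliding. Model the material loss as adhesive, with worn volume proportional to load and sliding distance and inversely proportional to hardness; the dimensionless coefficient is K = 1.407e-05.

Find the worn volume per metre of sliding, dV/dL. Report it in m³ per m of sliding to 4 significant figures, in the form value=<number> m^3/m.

value=2.852e-14 m^3/m

Intermediate values are printed rounded, and all arithmetic carries exact precision, and rounded once at the end, at four significant digits.
Convert: Hardness H = 1.706 GPa = 1.706e+09 Pa.
In SI base units: W = 3.458 N, H = 1.706e+09 Pa, K = 1.407e-05.
Wear rate dV/dL = K·W/H, so: 1.407e-05 · 3.458 / 1.706e+09 = 2.852e-14 m³/m.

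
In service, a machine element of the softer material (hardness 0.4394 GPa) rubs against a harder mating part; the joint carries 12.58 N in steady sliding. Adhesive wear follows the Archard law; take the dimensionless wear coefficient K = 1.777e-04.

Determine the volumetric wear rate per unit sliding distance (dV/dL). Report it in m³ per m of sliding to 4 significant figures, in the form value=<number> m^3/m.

value=5.088e-12 m^3/m

Each operation carries full float precision. Intermediate values are shown rounded — a single final rounding, at four significant figures.
Hardness H = 0.4394 GPa = 4.394e+08 Pa.
In SI base units, W = 12.58 N, H = 4.394e+08 Pa, K = 1.777e-04.
Wear rate dV/dL = K·W/H (no L dependence): 1.777e-04 · 12.58 / 4.394e+08 = 5.088e-12 m³/m.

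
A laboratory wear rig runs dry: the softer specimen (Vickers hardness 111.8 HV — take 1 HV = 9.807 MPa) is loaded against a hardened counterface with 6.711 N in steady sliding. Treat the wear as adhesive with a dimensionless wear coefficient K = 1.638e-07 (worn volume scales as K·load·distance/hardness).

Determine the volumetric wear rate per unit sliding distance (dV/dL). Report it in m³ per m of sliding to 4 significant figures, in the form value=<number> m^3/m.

All working math keeps full precision — the intermediates are printed rounded. Rounded once at the end to 4 significant figures.
Hardness H = 111.8 HV × 9.807 MPa/HV = 1096 MPa = 1.096e+09 Pa.
As SI base values: W = 6.711 N, H = 1.096e+09 Pa, K = 1.638e-07.
The wear rate dV/dL = K·W/H — distance-free: 1.638e-07 · 6.711 / 1.096e+09 = 1.003e-15 m³/m.

value=1.003e-15 m^3/m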